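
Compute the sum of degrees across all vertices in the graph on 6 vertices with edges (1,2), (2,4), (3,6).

Step 1: Count edges incident to each vertex:
  deg(1) = 1 (neighbors: 2)
  deg(2) = 2 (neighbors: 1, 4)
  deg(3) = 1 (neighbors: 6)
  deg(4) = 1 (neighbors: 2)
  deg(5) = 0 (neighbors: none)
  deg(6) = 1 (neighbors: 3)

Step 2: Sum all degrees:
  1 + 2 + 1 + 1 + 0 + 1 = 6

Verification: sum of degrees = 2 * |E| = 2 * 3 = 6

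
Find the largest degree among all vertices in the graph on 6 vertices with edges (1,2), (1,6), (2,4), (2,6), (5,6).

Step 1: Count edges incident to each vertex:
  deg(1) = 2 (neighbors: 2, 6)
  deg(2) = 3 (neighbors: 1, 4, 6)
  deg(3) = 0 (neighbors: none)
  deg(4) = 1 (neighbors: 2)
  deg(5) = 1 (neighbors: 6)
  deg(6) = 3 (neighbors: 1, 2, 5)

Step 2: Find maximum:
  max(2, 3, 0, 1, 1, 3) = 3 (vertex 2)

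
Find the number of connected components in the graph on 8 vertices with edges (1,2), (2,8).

Step 1: Build adjacency list from edges:
  1: 2
  2: 1, 8
  3: (none)
  4: (none)
  5: (none)
  6: (none)
  7: (none)
  8: 2

Step 2: Run BFS/DFS from vertex 1:
  Visited: {1, 2, 8}
  Reached 3 of 8 vertices

Step 3: Only 3 of 8 vertices reached. Graph is disconnected.
Connected components: {1, 2, 8}, {3}, {4}, {5}, {6}, {7}
Number of connected components: 6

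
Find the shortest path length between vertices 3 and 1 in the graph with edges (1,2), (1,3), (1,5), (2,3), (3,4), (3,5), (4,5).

Step 1: Build adjacency list:
  1: 2, 3, 5
  2: 1, 3
  3: 1, 2, 4, 5
  4: 3, 5
  5: 1, 3, 4

Step 2: BFS from vertex 3 to find shortest path to 1:
  vertex 1 reached at distance 1

Step 3: Shortest path: 3 -> 1
Path length: 1 edge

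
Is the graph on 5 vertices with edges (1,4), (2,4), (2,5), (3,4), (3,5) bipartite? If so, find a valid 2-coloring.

Step 1: Attempt 2-coloring using BFS:
  Start at vertex 1, assign color 0
  Color vertex 4 with color 1 (neighbor of 1)
  Color vertex 2 with color 0 (neighbor of 4)
  Color vertex 3 with color 0 (neighbor of 4)
  Color vertex 5 with color 1 (neighbor of 2)

Step 2: 2-coloring succeeded. No conflicts found.
  Set A (color 0): {1, 2, 3}
  Set B (color 1): {4, 5}

The graph is bipartite with partition {1, 2, 3}, {4, 5}.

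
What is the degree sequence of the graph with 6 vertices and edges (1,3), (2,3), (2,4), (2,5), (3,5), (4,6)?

Step 1: Count edges incident to each vertex:
  deg(1) = 1 (neighbors: 3)
  deg(2) = 3 (neighbors: 3, 4, 5)
  deg(3) = 3 (neighbors: 1, 2, 5)
  deg(4) = 2 (neighbors: 2, 6)
  deg(5) = 2 (neighbors: 2, 3)
  deg(6) = 1 (neighbors: 4)

Step 2: Sort degrees in non-increasing order:
  Degrees: [1, 3, 3, 2, 2, 1] -> sorted: [3, 3, 2, 2, 1, 1]

Degree sequence: [3, 3, 2, 2, 1, 1]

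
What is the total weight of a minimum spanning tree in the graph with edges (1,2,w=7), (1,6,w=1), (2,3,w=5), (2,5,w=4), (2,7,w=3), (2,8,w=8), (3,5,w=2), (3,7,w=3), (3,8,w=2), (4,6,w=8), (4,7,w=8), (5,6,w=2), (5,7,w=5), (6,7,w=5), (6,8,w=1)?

Apply Kruskal's algorithm (sort edges by weight, add if no cycle):

Sorted edges by weight:
  (1,6) w=1
  (6,8) w=1
  (3,5) w=2
  (3,8) w=2
  (5,6) w=2
  (2,7) w=3
  (3,7) w=3
  (2,5) w=4
  (2,3) w=5
  (5,7) w=5
  (6,7) w=5
  (1,2) w=7
  (2,8) w=8
  (4,6) w=8
  (4,7) w=8

Add edge (1,6) w=1 -- no cycle. Running total: 1
Add edge (6,8) w=1 -- no cycle. Running total: 2
Add edge (3,5) w=2 -- no cycle. Running total: 4
Add edge (3,8) w=2 -- no cycle. Running total: 6
Skip edge (5,6) w=2 -- would create cycle
Add edge (2,7) w=3 -- no cycle. Running total: 9
Add edge (3,7) w=3 -- no cycle. Running total: 12
Skip edge (2,5) w=4 -- would create cycle
Skip edge (2,3) w=5 -- would create cycle
Skip edge (5,7) w=5 -- would create cycle
Skip edge (6,7) w=5 -- would create cycle
Skip edge (1,2) w=7 -- would create cycle
Skip edge (2,8) w=8 -- would create cycle
Add edge (4,6) w=8 -- no cycle. Running total: 20

MST edges: (1,6,w=1), (6,8,w=1), (3,5,w=2), (3,8,w=2), (2,7,w=3), (3,7,w=3), (4,6,w=8)
Total MST weight: 1 + 1 + 2 + 2 + 3 + 3 + 8 = 20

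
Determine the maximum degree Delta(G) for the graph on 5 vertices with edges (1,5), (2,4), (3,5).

Step 1: Count edges incident to each vertex:
  deg(1) = 1 (neighbors: 5)
  deg(2) = 1 (neighbors: 4)
  deg(3) = 1 (neighbors: 5)
  deg(4) = 1 (neighbors: 2)
  deg(5) = 2 (neighbors: 1, 3)

Step 2: Find maximum:
  max(1, 1, 1, 1, 2) = 2 (vertex 5)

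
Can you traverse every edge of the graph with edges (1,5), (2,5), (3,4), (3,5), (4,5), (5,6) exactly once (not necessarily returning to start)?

Step 1: Find the degree of each vertex:
  deg(1) = 1
  deg(2) = 1
  deg(3) = 2
  deg(4) = 2
  deg(5) = 5
  deg(6) = 1

Step 2: Count vertices with odd degree:
  Odd-degree vertices: 1, 2, 5, 6 (4 total)

Step 3: Apply Euler's theorem:
  - Eulerian circuit exists iff graph is connected and all vertices have even degree
  - Eulerian path exists iff graph is connected and has 0 or 2 odd-degree vertices

Graph has 4 odd-degree vertices (need 0 or 2).
Neither Eulerian path nor Eulerian circuit exists.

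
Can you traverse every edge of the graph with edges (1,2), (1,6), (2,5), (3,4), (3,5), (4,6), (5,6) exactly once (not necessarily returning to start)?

Step 1: Find the degree of each vertex:
  deg(1) = 2
  deg(2) = 2
  deg(3) = 2
  deg(4) = 2
  deg(5) = 3
  deg(6) = 3

Step 2: Count vertices with odd degree:
  Odd-degree vertices: 5, 6 (2 total)

Step 3: Apply Euler's theorem:
  - Eulerian circuit exists iff graph is connected and all vertices have even degree
  - Eulerian path exists iff graph is connected and has 0 or 2 odd-degree vertices

Graph is connected with exactly 2 odd-degree vertices (5, 6).
Eulerian path exists (starting and ending at the odd-degree vertices), but no Eulerian circuit.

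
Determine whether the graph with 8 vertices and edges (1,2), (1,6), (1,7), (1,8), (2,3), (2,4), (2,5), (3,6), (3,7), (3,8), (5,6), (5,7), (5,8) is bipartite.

Step 1: Attempt 2-coloring using BFS:
  Start at vertex 1, assign color 0
  Color vertex 2 with color 1 (neighbor of 1)
  Color vertex 6 with color 1 (neighbor of 1)
  Color vertex 7 with color 1 (neighbor of 1)
  Color vertex 8 with color 1 (neighbor of 1)
  Color vertex 3 with color 0 (neighbor of 2)
  Color vertex 4 with color 0 (neighbor of 2)
  Color vertex 5 with color 0 (neighbor of 2)

Step 2: 2-coloring succeeded. No conflicts found.
  Set A (color 0): {1, 3, 4, 5}
  Set B (color 1): {2, 6, 7, 8}

The graph is bipartite with partition {1, 3, 4, 5}, {2, 6, 7, 8}.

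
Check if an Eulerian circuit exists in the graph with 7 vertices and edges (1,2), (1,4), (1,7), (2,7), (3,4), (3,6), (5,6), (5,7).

Step 1: Find the degree of each vertex:
  deg(1) = 3
  deg(2) = 2
  deg(3) = 2
  deg(4) = 2
  deg(5) = 2
  deg(6) = 2
  deg(7) = 3

Step 2: Count vertices with odd degree:
  Odd-degree vertices: 1, 7 (2 total)

Step 3: Apply Euler's theorem:
  - Eulerian circuit exists iff graph is connected and all vertices have even degree
  - Eulerian path exists iff graph is connected and has 0 or 2 odd-degree vertices

Graph is connected with exactly 2 odd-degree vertices (1, 7).
Eulerian path exists (starting and ending at the odd-degree vertices), but no Eulerian circuit.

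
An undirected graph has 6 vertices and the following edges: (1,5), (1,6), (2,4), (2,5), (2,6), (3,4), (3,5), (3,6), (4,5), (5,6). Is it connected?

Step 1: Build adjacency list from edges:
  1: 5, 6
  2: 4, 5, 6
  3: 4, 5, 6
  4: 2, 3, 5
  5: 1, 2, 3, 4, 6
  6: 1, 2, 3, 5

Step 2: Run BFS/DFS from vertex 1:
  Visited: {1, 5, 6, 2, 3, 4}
  Reached 6 of 6 vertices

Step 3: All 6 vertices reached from vertex 1, so the graph is connected.
Answer: Yes, the graph is connected.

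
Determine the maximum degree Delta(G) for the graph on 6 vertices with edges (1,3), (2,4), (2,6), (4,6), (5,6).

Step 1: Count edges incident to each vertex:
  deg(1) = 1 (neighbors: 3)
  deg(2) = 2 (neighbors: 4, 6)
  deg(3) = 1 (neighbors: 1)
  deg(4) = 2 (neighbors: 2, 6)
  deg(5) = 1 (neighbors: 6)
  deg(6) = 3 (neighbors: 2, 4, 5)

Step 2: Find maximum:
  max(1, 2, 1, 2, 1, 3) = 3 (vertex 6)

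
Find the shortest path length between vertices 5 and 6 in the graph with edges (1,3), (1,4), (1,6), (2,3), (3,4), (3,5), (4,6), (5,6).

Step 1: Build adjacency list:
  1: 3, 4, 6
  2: 3
  3: 1, 2, 4, 5
  4: 1, 3, 6
  5: 3, 6
  6: 1, 4, 5

Step 2: BFS from vertex 5 to find shortest path to 6:
  vertex 3 reached at distance 1
  vertex 6 reached at distance 1

Step 3: Shortest path: 5 -> 6
Path length: 1 edge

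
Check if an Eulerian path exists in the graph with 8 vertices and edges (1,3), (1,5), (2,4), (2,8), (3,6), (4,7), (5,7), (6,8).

Step 1: Find the degree of each vertex:
  deg(1) = 2
  deg(2) = 2
  deg(3) = 2
  deg(4) = 2
  deg(5) = 2
  deg(6) = 2
  deg(7) = 2
  deg(8) = 2

Step 2: Count vertices with odd degree:
  All vertices have even degree (0 odd-degree vertices)

Step 3: Apply Euler's theorem:
  - Eulerian circuit exists iff graph is connected and all vertices have even degree
  - Eulerian path exists iff graph is connected and has 0 or 2 odd-degree vertices

Graph is connected with 0 odd-degree vertices.
Both Eulerian circuit and Eulerian path exist.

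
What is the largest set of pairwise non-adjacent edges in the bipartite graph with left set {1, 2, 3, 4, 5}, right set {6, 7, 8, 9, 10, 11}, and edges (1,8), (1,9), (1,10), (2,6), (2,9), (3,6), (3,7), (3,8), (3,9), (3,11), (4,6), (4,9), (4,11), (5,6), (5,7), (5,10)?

Step 1: List the neighbors of each left vertex:
  1: 8, 9, 10
  2: 6, 9
  3: 6, 7, 8, 9, 11
  4: 6, 9, 11
  5: 6, 7, 10

Step 2: Greedily match left vertices, then look for augmenting paths:
  Match 1 -- 8
  Match 2 -- 6
  Match 3 -- 7
  Match 4 -- 9
  Match 5 -- 10
  No augmenting path remains.

Step 3: Verify this is maximum:
  Matching size 5 = min(|L|, |R|) = min(5, 6), which is an upper bound, so this matching is maximum.

Maximum matching: {(1,8), (2,6), (3,7), (4,9), (5,10)}
Size: 5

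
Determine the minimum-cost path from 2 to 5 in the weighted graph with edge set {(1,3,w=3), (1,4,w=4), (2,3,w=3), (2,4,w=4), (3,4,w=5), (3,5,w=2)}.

Step 1: Build adjacency list with weights:
  1: 3(w=3), 4(w=4)
  2: 3(w=3), 4(w=4)
  3: 1(w=3), 2(w=3), 4(w=5), 5(w=2)
  4: 1(w=4), 2(w=4), 3(w=5)
  5: 3(w=2)

Step 2: Apply Dijkstra's algorithm from vertex 2:
  Visit vertex 2 (distance=0)
    Update dist[3] = 3
    Update dist[4] = 4
  Visit vertex 3 (distance=3)
    Update dist[1] = 6
    Update dist[5] = 5
  Visit vertex 4 (distance=4)
  Visit vertex 5 (distance=5)

Step 3: Shortest path: 2 -> 3 -> 5
Total weight: 3 + 2 = 5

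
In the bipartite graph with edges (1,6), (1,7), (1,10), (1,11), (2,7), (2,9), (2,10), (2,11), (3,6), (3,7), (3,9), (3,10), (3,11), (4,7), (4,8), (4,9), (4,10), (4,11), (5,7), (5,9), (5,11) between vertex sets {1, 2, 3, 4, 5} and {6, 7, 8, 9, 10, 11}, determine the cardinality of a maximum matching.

Step 1: List the neighbors of each left vertex:
  1: 6, 7, 10, 11
  2: 7, 9, 10, 11
  3: 6, 7, 9, 10, 11
  4: 7, 8, 9, 10, 11
  5: 7, 9, 11

Step 2: Greedily match left vertices, then look for augmenting paths:
  Match 1 -- 6
  Match 2 -- 7
  Match 3 -- 9
  Match 4 -- 8
  Match 5 -- 11
  No augmenting path remains.

Step 3: Verify this is maximum:
  Matching size 5 = min(|L|, |R|) = min(5, 6), which is an upper bound, so this matching is maximum.

Maximum matching: {(1,6), (2,7), (3,9), (4,8), (5,11)}
Size: 5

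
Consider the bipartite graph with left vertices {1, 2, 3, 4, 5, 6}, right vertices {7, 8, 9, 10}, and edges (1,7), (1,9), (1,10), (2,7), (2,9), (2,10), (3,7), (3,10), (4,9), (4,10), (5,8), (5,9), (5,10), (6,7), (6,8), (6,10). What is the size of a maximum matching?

Step 1: List the neighbors of each left vertex:
  1: 7, 9, 10
  2: 7, 9, 10
  3: 7, 10
  4: 9, 10
  5: 8, 9, 10
  6: 7, 8, 10

Step 2: Greedily match left vertices, then look for augmenting paths:
  Match 1 -- 7
  Match 2 -- 9
  Match 3 -- 10
  Match 5 -- 8
  No augmenting path remains.

Step 3: Verify this is maximum:
  Matching size 4 = min(|L|, |R|) = min(6, 4), which is an upper bound, so this matching is maximum.

Maximum matching: {(1,7), (2,9), (3,10), (5,8)}
Size: 4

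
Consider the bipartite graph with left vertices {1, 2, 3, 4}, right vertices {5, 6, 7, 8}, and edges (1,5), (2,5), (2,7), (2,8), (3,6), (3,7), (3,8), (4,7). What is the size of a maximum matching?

Step 1: List the neighbors of each left vertex:
  1: 5
  2: 5, 7, 8
  3: 6, 7, 8
  4: 7

Step 2: Greedily match left vertices, then look for augmenting paths:
  Match 1 -- 5
  Match 2 -- 8
  Match 3 -- 6
  Match 4 -- 7
  No augmenting path remains.

Step 3: Verify this is maximum:
  Matching size 4 = min(|L|, |R|) = min(4, 4), which is an upper bound, so this matching is maximum.

Maximum matching: {(1,5), (2,8), (3,6), (4,7)}
Size: 4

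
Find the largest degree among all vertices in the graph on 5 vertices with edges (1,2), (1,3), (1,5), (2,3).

Step 1: Count edges incident to each vertex:
  deg(1) = 3 (neighbors: 2, 3, 5)
  deg(2) = 2 (neighbors: 1, 3)
  deg(3) = 2 (neighbors: 1, 2)
  deg(4) = 0 (neighbors: none)
  deg(5) = 1 (neighbors: 1)

Step 2: Find maximum:
  max(3, 2, 2, 0, 1) = 3 (vertex 1)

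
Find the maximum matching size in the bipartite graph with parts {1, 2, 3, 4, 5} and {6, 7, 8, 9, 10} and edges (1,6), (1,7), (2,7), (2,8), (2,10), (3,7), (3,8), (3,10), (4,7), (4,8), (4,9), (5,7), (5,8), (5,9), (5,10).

Step 1: List the neighbors of each left vertex:
  1: 6, 7
  2: 7, 8, 10
  3: 7, 8, 10
  4: 7, 8, 9
  5: 7, 8, 9, 10

Step 2: Greedily match left vertices, then look for augmenting paths:
  Match 1 -- 6
  Match 2 -- 7
  Match 3 -- 8
  Match 4 -- 9
  Match 5 -- 10
  No augmenting path remains.

Step 3: Verify this is maximum:
  Matching size 5 = min(|L|, |R|) = min(5, 5), which is an upper bound, so this matching is maximum.

Maximum matching: {(1,6), (2,7), (3,8), (4,9), (5,10)}
Size: 5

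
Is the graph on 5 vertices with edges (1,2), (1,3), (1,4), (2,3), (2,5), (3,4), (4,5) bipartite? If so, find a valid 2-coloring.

Step 1: Attempt 2-coloring using BFS:
  Start at vertex 1, assign color 0
  Color vertex 2 with color 1 (neighbor of 1)
  Color vertex 3 with color 1 (neighbor of 1)
  Color vertex 4 with color 1 (neighbor of 1)

Step 2: Conflict found! Vertices 2 and 3 are adjacent but have the same color.
This means the graph contains an odd cycle.

The graph is NOT bipartite.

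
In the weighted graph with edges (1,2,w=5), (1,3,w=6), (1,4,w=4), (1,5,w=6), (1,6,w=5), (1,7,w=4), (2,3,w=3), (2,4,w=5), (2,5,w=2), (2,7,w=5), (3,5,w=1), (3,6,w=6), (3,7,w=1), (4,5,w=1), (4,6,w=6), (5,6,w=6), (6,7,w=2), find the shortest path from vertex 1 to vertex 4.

Step 1: Build adjacency list with weights:
  1: 2(w=5), 3(w=6), 4(w=4), 5(w=6), 6(w=5), 7(w=4)
  2: 1(w=5), 3(w=3), 4(w=5), 5(w=2), 7(w=5)
  3: 1(w=6), 2(w=3), 5(w=1), 6(w=6), 7(w=1)
  4: 1(w=4), 2(w=5), 5(w=1), 6(w=6)
  5: 1(w=6), 2(w=2), 3(w=1), 4(w=1), 6(w=6)
  6: 1(w=5), 3(w=6), 4(w=6), 5(w=6), 7(w=2)
  7: 1(w=4), 2(w=5), 3(w=1), 6(w=2)

Step 2: Apply Dijkstra's algorithm from vertex 1:
  Visit vertex 1 (distance=0)
    Update dist[2] = 5
    Update dist[3] = 6
    Update dist[4] = 4
    Update dist[5] = 6
    Update dist[6] = 5
    Update dist[7] = 4
  Visit vertex 4 (distance=4)
    Update dist[5] = 5

Step 3: Shortest path: 1 -> 4
Total weight: 4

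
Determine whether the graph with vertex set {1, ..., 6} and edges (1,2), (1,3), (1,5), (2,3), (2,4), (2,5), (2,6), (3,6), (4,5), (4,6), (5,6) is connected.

Step 1: Build adjacency list from edges:
  1: 2, 3, 5
  2: 1, 3, 4, 5, 6
  3: 1, 2, 6
  4: 2, 5, 6
  5: 1, 2, 4, 6
  6: 2, 3, 4, 5

Step 2: Run BFS/DFS from vertex 1:
  Visited: {1, 2, 3, 5, 4, 6}
  Reached 6 of 6 vertices

Step 3: All 6 vertices reached from vertex 1, so the graph is connected.
Answer: Yes, the graph is connected.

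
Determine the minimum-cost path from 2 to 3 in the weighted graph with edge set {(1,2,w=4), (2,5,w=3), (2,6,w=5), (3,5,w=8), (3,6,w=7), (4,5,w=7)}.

Step 1: Build adjacency list with weights:
  1: 2(w=4)
  2: 1(w=4), 5(w=3), 6(w=5)
  3: 5(w=8), 6(w=7)
  4: 5(w=7)
  5: 2(w=3), 3(w=8), 4(w=7)
  6: 2(w=5), 3(w=7)

Step 2: Apply Dijkstra's algorithm from vertex 2:
  Visit vertex 2 (distance=0)
    Update dist[1] = 4
    Update dist[5] = 3
    Update dist[6] = 5
  Visit vertex 5 (distance=3)
    Update dist[3] = 11
    Update dist[4] = 10
  Visit vertex 1 (distance=4)
  Visit vertex 6 (distance=5)
  Visit vertex 4 (distance=10)
  Visit vertex 3 (distance=11)

Step 3: Shortest path: 2 -> 5 -> 3
Total weight: 3 + 8 = 11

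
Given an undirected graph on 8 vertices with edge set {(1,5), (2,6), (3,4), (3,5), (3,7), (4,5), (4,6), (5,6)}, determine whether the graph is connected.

Step 1: Build adjacency list from edges:
  1: 5
  2: 6
  3: 4, 5, 7
  4: 3, 5, 6
  5: 1, 3, 4, 6
  6: 2, 4, 5
  7: 3
  8: (none)

Step 2: Run BFS/DFS from vertex 1:
  Visited: {1, 5, 3, 4, 6, 7, 2}
  Reached 7 of 8 vertices

Step 3: Only 7 of 8 vertices reached. Graph is disconnected.
Connected components: {1, 2, 3, 4, 5, 6, 7}, {8}
Answer: No, the graph is not connected (2 components).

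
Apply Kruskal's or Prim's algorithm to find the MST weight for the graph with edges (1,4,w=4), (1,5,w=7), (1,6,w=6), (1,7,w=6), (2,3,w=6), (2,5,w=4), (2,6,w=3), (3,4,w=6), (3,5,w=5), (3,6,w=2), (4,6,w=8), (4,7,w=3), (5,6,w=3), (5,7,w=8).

Apply Kruskal's algorithm (sort edges by weight, add if no cycle):

Sorted edges by weight:
  (3,6) w=2
  (2,6) w=3
  (4,7) w=3
  (5,6) w=3
  (1,4) w=4
  (2,5) w=4
  (3,5) w=5
  (1,6) w=6
  (1,7) w=6
  (2,3) w=6
  (3,4) w=6
  (1,5) w=7
  (4,6) w=8
  (5,7) w=8

Add edge (3,6) w=2 -- no cycle. Running total: 2
Add edge (2,6) w=3 -- no cycle. Running total: 5
Add edge (4,7) w=3 -- no cycle. Running total: 8
Add edge (5,6) w=3 -- no cycle. Running total: 11
Add edge (1,4) w=4 -- no cycle. Running total: 15
Skip edge (2,5) w=4 -- would create cycle
Skip edge (3,5) w=5 -- would create cycle
Add edge (1,6) w=6 -- no cycle. Running total: 21

MST edges: (3,6,w=2), (2,6,w=3), (4,7,w=3), (5,6,w=3), (1,4,w=4), (1,6,w=6)
Total MST weight: 2 + 3 + 3 + 3 + 4 + 6 = 21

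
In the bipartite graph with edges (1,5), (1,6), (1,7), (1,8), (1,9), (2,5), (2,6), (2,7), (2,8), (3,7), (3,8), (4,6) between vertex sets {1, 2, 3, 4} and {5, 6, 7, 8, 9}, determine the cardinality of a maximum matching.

Step 1: List the neighbors of each left vertex:
  1: 5, 6, 7, 8, 9
  2: 5, 6, 7, 8
  3: 7, 8
  4: 6

Step 2: Greedily match left vertices, then look for augmenting paths:
  Match 1 -- 5
  Match 2 -- 8
  Match 3 -- 7
  Match 4 -- 6
  No augmenting path remains.

Step 3: Verify this is maximum:
  Matching size 4 = min(|L|, |R|) = min(4, 5), which is an upper bound, so this matching is maximum.

Maximum matching: {(1,5), (2,8), (3,7), (4,6)}
Size: 4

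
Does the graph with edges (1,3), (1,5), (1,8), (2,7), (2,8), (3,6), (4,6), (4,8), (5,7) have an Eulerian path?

Step 1: Find the degree of each vertex:
  deg(1) = 3
  deg(2) = 2
  deg(3) = 2
  deg(4) = 2
  deg(5) = 2
  deg(6) = 2
  deg(7) = 2
  deg(8) = 3

Step 2: Count vertices with odd degree:
  Odd-degree vertices: 1, 8 (2 total)

Step 3: Apply Euler's theorem:
  - Eulerian circuit exists iff graph is connected and all vertices have even degree
  - Eulerian path exists iff graph is connected and has 0 or 2 odd-degree vertices

Graph is connected with exactly 2 odd-degree vertices (1, 8).
Eulerian path exists (starting and ending at the odd-degree vertices), but no Eulerian circuit.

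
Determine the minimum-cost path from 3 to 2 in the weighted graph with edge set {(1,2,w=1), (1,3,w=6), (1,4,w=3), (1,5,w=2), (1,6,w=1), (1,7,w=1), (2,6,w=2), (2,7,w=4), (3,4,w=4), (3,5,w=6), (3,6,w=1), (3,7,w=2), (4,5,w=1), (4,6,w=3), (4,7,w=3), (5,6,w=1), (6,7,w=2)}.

Step 1: Build adjacency list with weights:
  1: 2(w=1), 3(w=6), 4(w=3), 5(w=2), 6(w=1), 7(w=1)
  2: 1(w=1), 6(w=2), 7(w=4)
  3: 1(w=6), 4(w=4), 5(w=6), 6(w=1), 7(w=2)
  4: 1(w=3), 3(w=4), 5(w=1), 6(w=3), 7(w=3)
  5: 1(w=2), 3(w=6), 4(w=1), 6(w=1)
  6: 1(w=1), 2(w=2), 3(w=1), 4(w=3), 5(w=1), 7(w=2)
  7: 1(w=1), 2(w=4), 3(w=2), 4(w=3), 6(w=2)

Step 2: Apply Dijkstra's algorithm from vertex 3:
  Visit vertex 3 (distance=0)
    Update dist[1] = 6
    Update dist[4] = 4
    Update dist[5] = 6
    Update dist[6] = 1
    Update dist[7] = 2
  Visit vertex 6 (distance=1)
    Update dist[1] = 2
    Update dist[2] = 3
    Update dist[5] = 2
  Visit vertex 1 (distance=2)
  Visit vertex 5 (distance=2)
    Update dist[4] = 3
  Visit vertex 7 (distance=2)
  Visit vertex 2 (distance=3)

Step 3: Shortest path: 3 -> 6 -> 2
Total weight: 1 + 2 = 3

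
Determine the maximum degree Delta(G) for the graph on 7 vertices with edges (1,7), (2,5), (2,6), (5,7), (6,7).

Step 1: Count edges incident to each vertex:
  deg(1) = 1 (neighbors: 7)
  deg(2) = 2 (neighbors: 5, 6)
  deg(3) = 0 (neighbors: none)
  deg(4) = 0 (neighbors: none)
  deg(5) = 2 (neighbors: 2, 7)
  deg(6) = 2 (neighbors: 2, 7)
  deg(7) = 3 (neighbors: 1, 5, 6)

Step 2: Find maximum:
  max(1, 2, 0, 0, 2, 2, 3) = 3 (vertex 7)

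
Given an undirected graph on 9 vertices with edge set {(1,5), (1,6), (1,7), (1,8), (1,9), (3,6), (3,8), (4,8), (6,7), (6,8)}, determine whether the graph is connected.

Step 1: Build adjacency list from edges:
  1: 5, 6, 7, 8, 9
  2: (none)
  3: 6, 8
  4: 8
  5: 1
  6: 1, 3, 7, 8
  7: 1, 6
  8: 1, 3, 4, 6
  9: 1

Step 2: Run BFS/DFS from vertex 1:
  Visited: {1, 5, 6, 7, 8, 9, 3, 4}
  Reached 8 of 9 vertices

Step 3: Only 8 of 9 vertices reached. Graph is disconnected.
Connected components: {1, 3, 4, 5, 6, 7, 8, 9}, {2}
Answer: No, the graph is not connected (2 components).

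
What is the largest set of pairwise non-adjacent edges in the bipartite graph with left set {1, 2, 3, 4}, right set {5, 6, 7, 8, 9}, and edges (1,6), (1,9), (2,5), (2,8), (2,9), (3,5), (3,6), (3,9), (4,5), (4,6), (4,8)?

Step 1: List the neighbors of each left vertex:
  1: 6, 9
  2: 5, 8, 9
  3: 5, 6, 9
  4: 5, 6, 8

Step 2: Greedily match left vertices, then look for augmenting paths:
  Match 1 -- 6
  Match 2 -- 5
  Match 3 -- 9
  Match 4 -- 8
  No augmenting path remains.

Step 3: Verify this is maximum:
  Matching size 4 = min(|L|, |R|) = min(4, 5), which is an upper bound, so this matching is maximum.

Maximum matching: {(1,6), (2,5), (3,9), (4,8)}
Size: 4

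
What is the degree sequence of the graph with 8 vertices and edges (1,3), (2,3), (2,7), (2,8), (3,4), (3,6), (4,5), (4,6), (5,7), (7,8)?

Step 1: Count edges incident to each vertex:
  deg(1) = 1 (neighbors: 3)
  deg(2) = 3 (neighbors: 3, 7, 8)
  deg(3) = 4 (neighbors: 1, 2, 4, 6)
  deg(4) = 3 (neighbors: 3, 5, 6)
  deg(5) = 2 (neighbors: 4, 7)
  deg(6) = 2 (neighbors: 3, 4)
  deg(7) = 3 (neighbors: 2, 5, 8)
  deg(8) = 2 (neighbors: 2, 7)

Step 2: Sort degrees in non-increasing order:
  Degrees: [1, 3, 4, 3, 2, 2, 3, 2] -> sorted: [4, 3, 3, 3, 2, 2, 2, 1]

Degree sequence: [4, 3, 3, 3, 2, 2, 2, 1]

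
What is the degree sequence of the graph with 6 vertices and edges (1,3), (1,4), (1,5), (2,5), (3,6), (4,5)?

Step 1: Count edges incident to each vertex:
  deg(1) = 3 (neighbors: 3, 4, 5)
  deg(2) = 1 (neighbors: 5)
  deg(3) = 2 (neighbors: 1, 6)
  deg(4) = 2 (neighbors: 1, 5)
  deg(5) = 3 (neighbors: 1, 2, 4)
  deg(6) = 1 (neighbors: 3)

Step 2: Sort degrees in non-increasing order:
  Degrees: [3, 1, 2, 2, 3, 1] -> sorted: [3, 3, 2, 2, 1, 1]

Degree sequence: [3, 3, 2, 2, 1, 1]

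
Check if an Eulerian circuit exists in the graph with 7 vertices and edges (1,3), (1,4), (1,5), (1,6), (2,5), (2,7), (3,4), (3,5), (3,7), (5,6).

Step 1: Find the degree of each vertex:
  deg(1) = 4
  deg(2) = 2
  deg(3) = 4
  deg(4) = 2
  deg(5) = 4
  deg(6) = 2
  deg(7) = 2

Step 2: Count vertices with odd degree:
  All vertices have even degree (0 odd-degree vertices)

Step 3: Apply Euler's theorem:
  - Eulerian circuit exists iff graph is connected and all vertices have even degree
  - Eulerian path exists iff graph is connected and has 0 or 2 odd-degree vertices

Graph is connected with 0 odd-degree vertices.
Both Eulerian circuit and Eulerian path exist.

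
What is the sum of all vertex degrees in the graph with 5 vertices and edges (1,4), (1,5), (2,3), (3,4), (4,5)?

Step 1: Count edges incident to each vertex:
  deg(1) = 2 (neighbors: 4, 5)
  deg(2) = 1 (neighbors: 3)
  deg(3) = 2 (neighbors: 2, 4)
  deg(4) = 3 (neighbors: 1, 3, 5)
  deg(5) = 2 (neighbors: 1, 4)

Step 2: Sum all degrees:
  2 + 1 + 2 + 3 + 2 = 10

Verification: sum of degrees = 2 * |E| = 2 * 5 = 10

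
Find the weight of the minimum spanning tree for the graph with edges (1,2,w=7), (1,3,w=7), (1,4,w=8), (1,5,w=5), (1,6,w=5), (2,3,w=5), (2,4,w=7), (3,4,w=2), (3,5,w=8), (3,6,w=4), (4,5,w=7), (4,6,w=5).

Apply Kruskal's algorithm (sort edges by weight, add if no cycle):

Sorted edges by weight:
  (3,4) w=2
  (3,6) w=4
  (1,5) w=5
  (1,6) w=5
  (2,3) w=5
  (4,6) w=5
  (1,3) w=7
  (1,2) w=7
  (2,4) w=7
  (4,5) w=7
  (1,4) w=8
  (3,5) w=8

Add edge (3,4) w=2 -- no cycle. Running total: 2
Add edge (3,6) w=4 -- no cycle. Running total: 6
Add edge (1,5) w=5 -- no cycle. Running total: 11
Add edge (1,6) w=5 -- no cycle. Running total: 16
Add edge (2,3) w=5 -- no cycle. Running total: 21

MST edges: (3,4,w=2), (3,6,w=4), (1,5,w=5), (1,6,w=5), (2,3,w=5)
Total MST weight: 2 + 4 + 5 + 5 + 5 = 21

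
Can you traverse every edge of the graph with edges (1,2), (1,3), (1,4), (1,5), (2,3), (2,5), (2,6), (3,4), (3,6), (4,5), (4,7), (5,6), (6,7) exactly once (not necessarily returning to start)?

Step 1: Find the degree of each vertex:
  deg(1) = 4
  deg(2) = 4
  deg(3) = 4
  deg(4) = 4
  deg(5) = 4
  deg(6) = 4
  deg(7) = 2

Step 2: Count vertices with odd degree:
  All vertices have even degree (0 odd-degree vertices)

Step 3: Apply Euler's theorem:
  - Eulerian circuit exists iff graph is connected and all vertices have even degree
  - Eulerian path exists iff graph is connected and has 0 or 2 odd-degree vertices

Graph is connected with 0 odd-degree vertices.
Both Eulerian circuit and Eulerian path exist.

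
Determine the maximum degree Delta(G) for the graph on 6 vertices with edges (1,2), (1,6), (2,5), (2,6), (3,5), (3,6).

Step 1: Count edges incident to each vertex:
  deg(1) = 2 (neighbors: 2, 6)
  deg(2) = 3 (neighbors: 1, 5, 6)
  deg(3) = 2 (neighbors: 5, 6)
  deg(4) = 0 (neighbors: none)
  deg(5) = 2 (neighbors: 2, 3)
  deg(6) = 3 (neighbors: 1, 2, 3)

Step 2: Find maximum:
  max(2, 3, 2, 0, 2, 3) = 3 (vertex 2)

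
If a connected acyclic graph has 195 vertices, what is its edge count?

A tree on n vertices always has exactly n - 1 edges.
For n = 195: edges = 195 - 1 = 194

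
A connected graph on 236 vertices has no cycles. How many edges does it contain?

A tree on n vertices always has exactly n - 1 edges.
For n = 236: edges = 236 - 1 = 235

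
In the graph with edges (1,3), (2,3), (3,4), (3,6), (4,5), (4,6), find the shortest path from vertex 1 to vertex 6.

Step 1: Build adjacency list:
  1: 3
  2: 3
  3: 1, 2, 4, 6
  4: 3, 5, 6
  5: 4
  6: 3, 4

Step 2: BFS from vertex 1 to find shortest path to 6:
  vertex 3 reached at distance 1
  vertex 2 reached at distance 2
  vertex 4 reached at distance 2
  vertex 6 reached at distance 2

Step 3: Shortest path: 1 -> 3 -> 6
Path length: 2 edges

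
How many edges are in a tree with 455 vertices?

A tree on n vertices always has exactly n - 1 edges.
For n = 455: edges = 455 - 1 = 454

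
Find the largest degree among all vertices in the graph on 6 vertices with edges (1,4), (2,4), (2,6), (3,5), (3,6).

Step 1: Count edges incident to each vertex:
  deg(1) = 1 (neighbors: 4)
  deg(2) = 2 (neighbors: 4, 6)
  deg(3) = 2 (neighbors: 5, 6)
  deg(4) = 2 (neighbors: 1, 2)
  deg(5) = 1 (neighbors: 3)
  deg(6) = 2 (neighbors: 2, 3)

Step 2: Find maximum:
  max(1, 2, 2, 2, 1, 2) = 2 (vertex 2)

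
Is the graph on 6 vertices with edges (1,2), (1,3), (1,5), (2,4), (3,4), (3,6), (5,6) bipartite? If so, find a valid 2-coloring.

Step 1: Attempt 2-coloring using BFS:
  Start at vertex 1, assign color 0
  Color vertex 2 with color 1 (neighbor of 1)
  Color vertex 3 with color 1 (neighbor of 1)
  Color vertex 5 with color 1 (neighbor of 1)
  Color vertex 4 with color 0 (neighbor of 2)
  Color vertex 6 with color 0 (neighbor of 3)

Step 2: 2-coloring succeeded. No conflicts found.
  Set A (color 0): {1, 4, 6}
  Set B (color 1): {2, 3, 5}

The graph is bipartite with partition {1, 4, 6}, {2, 3, 5}.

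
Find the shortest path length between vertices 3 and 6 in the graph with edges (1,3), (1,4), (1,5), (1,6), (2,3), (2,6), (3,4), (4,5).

Step 1: Build adjacency list:
  1: 3, 4, 5, 6
  2: 3, 6
  3: 1, 2, 4
  4: 1, 3, 5
  5: 1, 4
  6: 1, 2

Step 2: BFS from vertex 3 to find shortest path to 6:
  vertex 1 reached at distance 1
  vertex 2 reached at distance 1
  vertex 4 reached at distance 1
  vertex 5 reached at distance 2
  vertex 6 reached at distance 2

Step 3: Shortest path: 3 -> 1 -> 6
Path length: 2 edges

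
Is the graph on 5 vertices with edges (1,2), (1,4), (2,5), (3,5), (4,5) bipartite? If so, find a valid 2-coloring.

Step 1: Attempt 2-coloring using BFS:
  Start at vertex 1, assign color 0
  Color vertex 2 with color 1 (neighbor of 1)
  Color vertex 4 with color 1 (neighbor of 1)
  Color vertex 5 with color 0 (neighbor of 2)
  Color vertex 3 with color 1 (neighbor of 5)

Step 2: 2-coloring succeeded. No conflicts found.
  Set A (color 0): {1, 5}
  Set B (color 1): {2, 3, 4}

The graph is bipartite with partition {1, 5}, {2, 3, 4}.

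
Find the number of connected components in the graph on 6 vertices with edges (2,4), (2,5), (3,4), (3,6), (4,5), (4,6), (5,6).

Step 1: Build adjacency list from edges:
  1: (none)
  2: 4, 5
  3: 4, 6
  4: 2, 3, 5, 6
  5: 2, 4, 6
  6: 3, 4, 5

Step 2: Run BFS/DFS from vertex 1:
  Visited: {1}
  Reached 1 of 6 vertices

Step 3: Only 1 of 6 vertices reached. Graph is disconnected.
Connected components: {1}, {2, 3, 4, 5, 6}
Number of connected components: 2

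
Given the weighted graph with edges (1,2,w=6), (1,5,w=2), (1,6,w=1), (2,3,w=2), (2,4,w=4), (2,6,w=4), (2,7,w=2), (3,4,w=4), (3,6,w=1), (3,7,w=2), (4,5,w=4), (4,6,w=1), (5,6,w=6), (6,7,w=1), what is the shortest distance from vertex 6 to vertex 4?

Step 1: Build adjacency list with weights:
  1: 2(w=6), 5(w=2), 6(w=1)
  2: 1(w=6), 3(w=2), 4(w=4), 6(w=4), 7(w=2)
  3: 2(w=2), 4(w=4), 6(w=1), 7(w=2)
  4: 2(w=4), 3(w=4), 5(w=4), 6(w=1)
  5: 1(w=2), 4(w=4), 6(w=6)
  6: 1(w=1), 2(w=4), 3(w=1), 4(w=1), 5(w=6), 7(w=1)
  7: 2(w=2), 3(w=2), 6(w=1)

Step 2: Apply Dijkstra's algorithm from vertex 6:
  Visit vertex 6 (distance=0)
    Update dist[1] = 1
    Update dist[2] = 4
    Update dist[3] = 1
    Update dist[4] = 1
    Update dist[5] = 6
    Update dist[7] = 1
  Visit vertex 1 (distance=1)
    Update dist[5] = 3
  Visit vertex 3 (distance=1)
    Update dist[2] = 3
  Visit vertex 4 (distance=1)

Step 3: Shortest path: 6 -> 4
Total weight: 1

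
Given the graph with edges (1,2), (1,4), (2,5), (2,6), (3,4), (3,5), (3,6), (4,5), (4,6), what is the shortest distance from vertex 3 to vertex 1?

Step 1: Build adjacency list:
  1: 2, 4
  2: 1, 5, 6
  3: 4, 5, 6
  4: 1, 3, 5, 6
  5: 2, 3, 4
  6: 2, 3, 4

Step 2: BFS from vertex 3 to find shortest path to 1:
  vertex 4 reached at distance 1
  vertex 5 reached at distance 1
  vertex 6 reached at distance 1
  vertex 1 reached at distance 2

Step 3: Shortest path: 3 -> 4 -> 1
Path length: 2 edges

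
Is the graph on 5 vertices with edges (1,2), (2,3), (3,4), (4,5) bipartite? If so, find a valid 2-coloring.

Step 1: Attempt 2-coloring using BFS:
  Start at vertex 1, assign color 0
  Color vertex 2 with color 1 (neighbor of 1)
  Color vertex 3 with color 0 (neighbor of 2)
  Color vertex 4 with color 1 (neighbor of 3)
  Color vertex 5 with color 0 (neighbor of 4)

Step 2: 2-coloring succeeded. No conflicts found.
  Set A (color 0): {1, 3, 5}
  Set B (color 1): {2, 4}

The graph is bipartite with partition {1, 3, 5}, {2, 4}.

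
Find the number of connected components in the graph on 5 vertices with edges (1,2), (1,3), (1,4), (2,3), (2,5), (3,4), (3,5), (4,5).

Step 1: Build adjacency list from edges:
  1: 2, 3, 4
  2: 1, 3, 5
  3: 1, 2, 4, 5
  4: 1, 3, 5
  5: 2, 3, 4

Step 2: Run BFS/DFS from vertex 1:
  Visited: {1, 2, 3, 4, 5}
  Reached 5 of 5 vertices

Step 3: All 5 vertices reached from vertex 1, so the graph is connected.
Number of connected components: 1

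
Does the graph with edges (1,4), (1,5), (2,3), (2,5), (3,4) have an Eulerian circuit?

Step 1: Find the degree of each vertex:
  deg(1) = 2
  deg(2) = 2
  deg(3) = 2
  deg(4) = 2
  deg(5) = 2

Step 2: Count vertices with odd degree:
  All vertices have even degree (0 odd-degree vertices)

Step 3: Apply Euler's theorem:
  - Eulerian circuit exists iff graph is connected and all vertices have even degree
  - Eulerian path exists iff graph is connected and has 0 or 2 odd-degree vertices

Graph is connected with 0 odd-degree vertices.
Both Eulerian circuit and Eulerian path exist.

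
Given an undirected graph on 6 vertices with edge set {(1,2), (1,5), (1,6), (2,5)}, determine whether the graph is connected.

Step 1: Build adjacency list from edges:
  1: 2, 5, 6
  2: 1, 5
  3: (none)
  4: (none)
  5: 1, 2
  6: 1

Step 2: Run BFS/DFS from vertex 1:
  Visited: {1, 2, 5, 6}
  Reached 4 of 6 vertices

Step 3: Only 4 of 6 vertices reached. Graph is disconnected.
Connected components: {1, 2, 5, 6}, {3}, {4}
Answer: No, the graph is not connected (3 components).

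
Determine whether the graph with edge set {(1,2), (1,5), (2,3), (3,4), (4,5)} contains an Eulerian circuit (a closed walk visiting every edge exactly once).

Step 1: Find the degree of each vertex:
  deg(1) = 2
  deg(2) = 2
  deg(3) = 2
  deg(4) = 2
  deg(5) = 2

Step 2: Count vertices with odd degree:
  All vertices have even degree (0 odd-degree vertices)

Step 3: Apply Euler's theorem:
  - Eulerian circuit exists iff graph is connected and all vertices have even degree
  - Eulerian path exists iff graph is connected and has 0 or 2 odd-degree vertices

Graph is connected with 0 odd-degree vertices.
Both Eulerian circuit and Eulerian path exist.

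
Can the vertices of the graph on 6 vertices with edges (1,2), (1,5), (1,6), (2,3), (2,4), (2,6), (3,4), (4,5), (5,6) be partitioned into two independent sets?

Step 1: Attempt 2-coloring using BFS:
  Start at vertex 1, assign color 0
  Color vertex 2 with color 1 (neighbor of 1)
  Color vertex 5 with color 1 (neighbor of 1)
  Color vertex 6 with color 1 (neighbor of 1)
  Color vertex 3 with color 0 (neighbor of 2)
  Color vertex 4 with color 0 (neighbor of 2)

Step 2: Conflict found! Vertices 2 and 6 are adjacent but have the same color.
This means the graph contains an odd cycle.

The graph is NOT bipartite.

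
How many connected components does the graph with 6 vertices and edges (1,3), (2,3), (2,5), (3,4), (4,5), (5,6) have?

Step 1: Build adjacency list from edges:
  1: 3
  2: 3, 5
  3: 1, 2, 4
  4: 3, 5
  5: 2, 4, 6
  6: 5

Step 2: Run BFS/DFS from vertex 1:
  Visited: {1, 3, 2, 4, 5, 6}
  Reached 6 of 6 vertices

Step 3: All 6 vertices reached from vertex 1, so the graph is connected.
Number of connected components: 1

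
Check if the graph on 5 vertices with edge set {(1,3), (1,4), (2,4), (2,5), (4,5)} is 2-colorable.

Step 1: Attempt 2-coloring using BFS:
  Start at vertex 1, assign color 0
  Color vertex 3 with color 1 (neighbor of 1)
  Color vertex 4 with color 1 (neighbor of 1)
  Color vertex 2 with color 0 (neighbor of 4)
  Color vertex 5 with color 0 (neighbor of 4)

Step 2: Conflict found! Vertices 2 and 5 are adjacent but have the same color.
This means the graph contains an odd cycle.

The graph is NOT bipartite.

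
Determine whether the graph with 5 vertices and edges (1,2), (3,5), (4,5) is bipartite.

Step 1: Attempt 2-coloring using BFS:
  Start at vertex 1, assign color 0
  Color vertex 2 with color 1 (neighbor of 1)
  Start new component at vertex 3, assign color 0
  Color vertex 5 with color 1 (neighbor of 3)
  Color vertex 4 with color 0 (neighbor of 5)

Step 2: 2-coloring succeeded. No conflicts found.
  Set A (color 0): {1, 3, 4}
  Set B (color 1): {2, 5}

The graph is bipartite with partition {1, 3, 4}, {2, 5}.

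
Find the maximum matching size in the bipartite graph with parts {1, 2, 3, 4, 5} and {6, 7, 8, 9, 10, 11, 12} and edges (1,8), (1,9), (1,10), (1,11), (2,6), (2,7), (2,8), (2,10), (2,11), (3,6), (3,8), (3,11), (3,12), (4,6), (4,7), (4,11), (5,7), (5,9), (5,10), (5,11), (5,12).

Step 1: List the neighbors of each left vertex:
  1: 8, 9, 10, 11
  2: 6, 7, 8, 10, 11
  3: 6, 8, 11, 12
  4: 6, 7, 11
  5: 7, 9, 10, 11, 12

Step 2: Greedily match left vertices, then look for augmenting paths:
  Match 1 -- 8
  Match 2 -- 6
  Match 3 -- 11
  Match 4 -- 7
  Match 5 -- 9
  No augmenting path remains.

Step 3: Verify this is maximum:
  Matching size 5 = min(|L|, |R|) = min(5, 7), which is an upper bound, so this matching is maximum.

Maximum matching: {(1,8), (2,6), (3,11), (4,7), (5,9)}
Size: 5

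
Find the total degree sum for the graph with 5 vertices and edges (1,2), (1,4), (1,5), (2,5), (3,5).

Step 1: Count edges incident to each vertex:
  deg(1) = 3 (neighbors: 2, 4, 5)
  deg(2) = 2 (neighbors: 1, 5)
  deg(3) = 1 (neighbors: 5)
  deg(4) = 1 (neighbors: 1)
  deg(5) = 3 (neighbors: 1, 2, 3)

Step 2: Sum all degrees:
  3 + 2 + 1 + 1 + 3 = 10

Verification: sum of degrees = 2 * |E| = 2 * 5 = 10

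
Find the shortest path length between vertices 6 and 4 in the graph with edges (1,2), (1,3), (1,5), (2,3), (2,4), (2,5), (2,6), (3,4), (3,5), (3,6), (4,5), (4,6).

Step 1: Build adjacency list:
  1: 2, 3, 5
  2: 1, 3, 4, 5, 6
  3: 1, 2, 4, 5, 6
  4: 2, 3, 5, 6
  5: 1, 2, 3, 4
  6: 2, 3, 4

Step 2: BFS from vertex 6 to find shortest path to 4:
  vertex 2 reached at distance 1
  vertex 3 reached at distance 1
  vertex 4 reached at distance 1

Step 3: Shortest path: 6 -> 4
Path length: 1 edge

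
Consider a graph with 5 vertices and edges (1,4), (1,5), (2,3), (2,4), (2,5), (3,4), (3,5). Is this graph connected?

Step 1: Build adjacency list from edges:
  1: 4, 5
  2: 3, 4, 5
  3: 2, 4, 5
  4: 1, 2, 3
  5: 1, 2, 3

Step 2: Run BFS/DFS from vertex 1:
  Visited: {1, 4, 5, 2, 3}
  Reached 5 of 5 vertices

Step 3: All 5 vertices reached from vertex 1, so the graph is connected.
Answer: Yes, the graph is connected.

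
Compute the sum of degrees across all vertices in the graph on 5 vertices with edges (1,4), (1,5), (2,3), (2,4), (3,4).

Step 1: Count edges incident to each vertex:
  deg(1) = 2 (neighbors: 4, 5)
  deg(2) = 2 (neighbors: 3, 4)
  deg(3) = 2 (neighbors: 2, 4)
  deg(4) = 3 (neighbors: 1, 2, 3)
  deg(5) = 1 (neighbors: 1)

Step 2: Sum all degrees:
  2 + 2 + 2 + 3 + 1 = 10

Verification: sum of degrees = 2 * |E| = 2 * 5 = 10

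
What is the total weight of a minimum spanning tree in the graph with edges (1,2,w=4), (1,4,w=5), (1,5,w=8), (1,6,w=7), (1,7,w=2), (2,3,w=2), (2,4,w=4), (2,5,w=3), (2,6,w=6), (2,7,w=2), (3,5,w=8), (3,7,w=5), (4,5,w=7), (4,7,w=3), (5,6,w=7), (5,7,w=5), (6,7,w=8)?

Apply Kruskal's algorithm (sort edges by weight, add if no cycle):

Sorted edges by weight:
  (1,7) w=2
  (2,3) w=2
  (2,7) w=2
  (2,5) w=3
  (4,7) w=3
  (1,2) w=4
  (2,4) w=4
  (1,4) w=5
  (3,7) w=5
  (5,7) w=5
  (2,6) w=6
  (1,6) w=7
  (4,5) w=7
  (5,6) w=7
  (1,5) w=8
  (3,5) w=8
  (6,7) w=8

Add edge (1,7) w=2 -- no cycle. Running total: 2
Add edge (2,3) w=2 -- no cycle. Running total: 4
Add edge (2,7) w=2 -- no cycle. Running total: 6
Add edge (2,5) w=3 -- no cycle. Running total: 9
Add edge (4,7) w=3 -- no cycle. Running total: 12
Skip edge (1,2) w=4 -- would create cycle
Skip edge (2,4) w=4 -- would create cycle
Skip edge (1,4) w=5 -- would create cycle
Skip edge (3,7) w=5 -- would create cycle
Skip edge (5,7) w=5 -- would create cycle
Add edge (2,6) w=6 -- no cycle. Running total: 18

MST edges: (1,7,w=2), (2,3,w=2), (2,7,w=2), (2,5,w=3), (4,7,w=3), (2,6,w=6)
Total MST weight: 2 + 2 + 2 + 3 + 3 + 6 = 18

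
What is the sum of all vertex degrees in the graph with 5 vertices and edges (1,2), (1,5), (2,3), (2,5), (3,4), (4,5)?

Step 1: Count edges incident to each vertex:
  deg(1) = 2 (neighbors: 2, 5)
  deg(2) = 3 (neighbors: 1, 3, 5)
  deg(3) = 2 (neighbors: 2, 4)
  deg(4) = 2 (neighbors: 3, 5)
  deg(5) = 3 (neighbors: 1, 2, 4)

Step 2: Sum all degrees:
  2 + 3 + 2 + 2 + 3 = 12

Verification: sum of degrees = 2 * |E| = 2 * 6 = 12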